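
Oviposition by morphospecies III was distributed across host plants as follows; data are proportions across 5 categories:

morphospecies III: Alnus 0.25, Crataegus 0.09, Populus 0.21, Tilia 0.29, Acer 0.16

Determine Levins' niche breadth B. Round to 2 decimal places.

4.46

Σpᵢ² = 0.25² + 0.09² + 0.21² + 0.29² + 0.16² = 0.0625 + 0.0081 + 0.0441 + 0.0841 + 0.0256 = 0.2244
B = 1 / 0.2244 = 4.4563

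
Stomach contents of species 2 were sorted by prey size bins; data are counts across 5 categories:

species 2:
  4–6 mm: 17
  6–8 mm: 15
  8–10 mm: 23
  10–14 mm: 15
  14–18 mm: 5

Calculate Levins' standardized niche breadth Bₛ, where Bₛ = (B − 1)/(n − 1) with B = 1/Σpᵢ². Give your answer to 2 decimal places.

0.84

Proportions for species 2 (n=75): 17/75=0.2267, 15/75=0.2000, 23/75=0.3067, 15/75=0.2000, 5/75=0.0667
Σpᵢ² = 0.2267² + 0.2000² + 0.3067² + 0.2000² + 0.0667² = 0.051393 + 0.040000 + 0.094065 + 0.040000 + 0.004449 = 0.229907
B = 1 / 0.229907 = 4.3496
Bₛ = (B − 1)/(n − 1) = (4.3496 − 1)/(5 − 1) = 3.3496/4 = 0.8374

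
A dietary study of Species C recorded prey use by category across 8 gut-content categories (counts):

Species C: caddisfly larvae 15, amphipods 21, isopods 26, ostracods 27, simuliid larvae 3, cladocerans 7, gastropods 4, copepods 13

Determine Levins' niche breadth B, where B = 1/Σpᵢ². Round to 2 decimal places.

Proportions for Species C (n=116): 15/116=0.1293, 21/116=0.1810, 26/116=0.2241, 27/116=0.2328, 3/116=0.0259, 7/116=0.0603, 4/116=0.0345, 13/116=0.1121
Σpᵢ² = 0.1293² + 0.1810² + 0.2241² + 0.2328² + 0.0259² + 0.0603² + 0.0345² + 0.1121² = 0.016718 + 0.032761 + 0.050221 + 0.054196 + 0.000671 + 0.003636 + 0.001190 + 0.012566 = 0.171959
B = 1 / 0.171959 = 5.8153

5.82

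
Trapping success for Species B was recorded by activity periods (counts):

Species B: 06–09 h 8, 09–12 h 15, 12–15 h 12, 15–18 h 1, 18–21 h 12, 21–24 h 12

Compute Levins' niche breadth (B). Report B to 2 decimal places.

4.99

Proportions for Species B (n=60): 8/60=0.1333, 15/60=0.2500, 12/60=0.2000, 1/60=0.0167, 12/60=0.2000, 12/60=0.2000
Σpᵢ² = 0.1333² + 0.2500² + 0.2000² + 0.0167² + 0.2000² + 0.2000² = 0.017769 + 0.062500 + 0.040000 + 0.000279 + 0.040000 + 0.040000 = 0.200548
B = 1 / 0.200548 = 4.9863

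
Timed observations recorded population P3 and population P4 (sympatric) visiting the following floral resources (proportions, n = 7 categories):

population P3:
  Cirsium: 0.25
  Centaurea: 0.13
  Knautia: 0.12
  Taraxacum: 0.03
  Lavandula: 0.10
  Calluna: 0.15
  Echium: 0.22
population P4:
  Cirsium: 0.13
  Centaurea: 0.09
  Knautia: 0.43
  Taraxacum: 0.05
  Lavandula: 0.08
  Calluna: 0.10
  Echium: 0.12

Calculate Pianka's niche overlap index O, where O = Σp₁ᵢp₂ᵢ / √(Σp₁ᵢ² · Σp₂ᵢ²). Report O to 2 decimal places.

0.71

Σ p₁ᵢp₂ᵢ = 0.0325 + 0.0117 + 0.0516 + 0.0015 + 0.0080 + 0.0150 + 0.0264 = 0.1467
Σp_1ᵢ² = 0.25² + 0.13² + 0.12² + 0.03² + 0.10² + 0.15² + 0.22² = 0.0625 + 0.0169 + 0.0144 + 0.0009 + 0.0100 + 0.0225 + 0.0484 = 0.1756
Σp_2ᵢ² = 0.13² + 0.09² + 0.43² + 0.05² + 0.08² + 0.10² + 0.12² = 0.0169 + 0.0081 + 0.1849 + 0.0025 + 0.0064 + 0.0100 + 0.0144 = 0.2432
O = 0.1467 / √(0.1756 × 0.2432) = 0.1467 / 0.20665 = 0.7099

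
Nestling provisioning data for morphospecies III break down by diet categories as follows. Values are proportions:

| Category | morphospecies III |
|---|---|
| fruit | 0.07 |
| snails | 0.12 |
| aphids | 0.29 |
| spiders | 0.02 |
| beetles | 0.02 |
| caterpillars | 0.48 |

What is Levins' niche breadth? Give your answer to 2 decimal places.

2.99

Σpᵢ² = 0.07² + 0.12² + 0.29² + 0.02² + 0.02² + 0.48² = 0.0049 + 0.0144 + 0.0841 + 0.0004 + 0.0004 + 0.2304 = 0.3346
B = 1 / 0.3346 = 2.9886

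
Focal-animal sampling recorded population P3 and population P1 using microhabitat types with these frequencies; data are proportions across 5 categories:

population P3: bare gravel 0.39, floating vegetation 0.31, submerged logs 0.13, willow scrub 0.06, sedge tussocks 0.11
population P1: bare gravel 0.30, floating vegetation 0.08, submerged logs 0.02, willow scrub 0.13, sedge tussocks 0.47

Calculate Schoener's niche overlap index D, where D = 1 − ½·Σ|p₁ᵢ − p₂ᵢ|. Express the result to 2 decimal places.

Σ|p₁ᵢ − p₂ᵢ| = 0.09 + 0.23 + 0.11 + 0.07 + 0.36 = 0.86
D = 1 − ½ × 0.86 = 1 − 0.430 = 0.5700

0.57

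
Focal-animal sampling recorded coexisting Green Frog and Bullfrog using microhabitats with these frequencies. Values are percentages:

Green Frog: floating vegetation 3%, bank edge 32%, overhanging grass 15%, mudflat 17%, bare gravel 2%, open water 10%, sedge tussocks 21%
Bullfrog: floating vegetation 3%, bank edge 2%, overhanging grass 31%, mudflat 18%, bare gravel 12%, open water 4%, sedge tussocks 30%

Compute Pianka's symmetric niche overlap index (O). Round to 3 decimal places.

0.692

Convert percentages to proportions (divide by 100).
Σ p₁ᵢp₂ᵢ = 0.0009 + 0.0064 + 0.0465 + 0.0306 + 0.0024 + 0.0040 + 0.0630 = 0.1538
Σp_1ᵢ² = 0.03² + 0.32² + 0.15² + 0.17² + 0.02² + 0.10² + 0.21² = 0.0009 + 0.1024 + 0.0225 + 0.0289 + 0.0004 + 0.0100 + 0.0441 = 0.2092
Σp_2ᵢ² = 0.03² + 0.02² + 0.31² + 0.18² + 0.12² + 0.04² + 0.30² = 0.0009 + 0.0004 + 0.0961 + 0.0324 + 0.0144 + 0.0016 + 0.0900 = 0.2358
O = 0.1538 / √(0.2092 × 0.2358) = 0.1538 / 0.222102 = 0.69247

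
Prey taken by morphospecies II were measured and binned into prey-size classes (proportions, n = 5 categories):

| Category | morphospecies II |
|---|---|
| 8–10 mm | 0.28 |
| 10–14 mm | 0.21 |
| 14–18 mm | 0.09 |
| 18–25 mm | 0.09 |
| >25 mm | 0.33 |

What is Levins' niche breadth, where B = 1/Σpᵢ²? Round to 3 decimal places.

4.039

Σpᵢ² = 0.28² + 0.21² + 0.09² + 0.09² + 0.33² = 0.0784 + 0.0441 + 0.0081 + 0.0081 + 0.1089 = 0.2476
B = 1 / 0.2476 = 4.03877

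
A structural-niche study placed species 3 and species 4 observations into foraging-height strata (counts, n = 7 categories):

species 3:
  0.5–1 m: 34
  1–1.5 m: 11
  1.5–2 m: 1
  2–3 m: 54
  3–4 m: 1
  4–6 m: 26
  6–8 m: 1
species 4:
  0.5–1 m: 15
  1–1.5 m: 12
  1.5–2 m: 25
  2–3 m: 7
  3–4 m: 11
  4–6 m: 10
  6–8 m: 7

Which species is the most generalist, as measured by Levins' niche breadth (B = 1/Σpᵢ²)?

Proportions for species 3 (n=128): 34/128=0.2656, 11/128=0.0859, 1/128=0.0078, 54/128=0.4219, 1/128=0.0078, 26/128=0.2031, 1/128=0.0078
Proportions for species 4 (n=87): 15/87=0.1724, 12/87=0.1379, 25/87=0.2874, 7/87=0.0805, 11/87=0.1264, 10/87=0.1149, 7/87=0.0805
Σp_3ᵢ² = 0.2656² + 0.0859² + 0.0078² + 0.4219² + 0.0078² + 0.2031² + 0.0078² = 0.070543 + 0.007379 + 0.000061 + 0.178000 + 0.000061 + 0.041250 + 0.000061 = 0.297355
B_3 = 1 / 0.297355 = 3.3630
Σp_4ᵢ² = 0.1724² + 0.1379² + 0.2874² + 0.0805² + 0.1264² + 0.1149² + 0.0805² = 0.029722 + 0.019016 + 0.082599 + 0.006480 + 0.015977 + 0.013202 + 0.006480 = 0.173476
B_4 = 1 / 0.173476 = 5.7645
Highest B → broadest niche (most generalist): species 4 (B = 5.76).

species 4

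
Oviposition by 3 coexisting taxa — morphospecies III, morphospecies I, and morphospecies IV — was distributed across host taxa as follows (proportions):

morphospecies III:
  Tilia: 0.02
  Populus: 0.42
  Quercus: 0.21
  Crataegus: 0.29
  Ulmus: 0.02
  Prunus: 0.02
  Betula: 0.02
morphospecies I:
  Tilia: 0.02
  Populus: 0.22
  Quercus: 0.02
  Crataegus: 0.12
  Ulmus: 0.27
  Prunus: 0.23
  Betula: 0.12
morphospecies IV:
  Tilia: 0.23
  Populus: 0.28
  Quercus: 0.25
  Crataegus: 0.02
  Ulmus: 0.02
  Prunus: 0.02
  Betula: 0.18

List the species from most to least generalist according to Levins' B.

Σp_IIIᵢ² = 0.02² + 0.42² + 0.21² + 0.29² + 0.02² + 0.02² + 0.02² = 0.0004 + 0.1764 + 0.0441 + 0.0841 + 0.0004 + 0.0004 + 0.0004 = 0.3062
B_III = 1 / 0.3062 = 3.2658
Σp_Iᵢ² = 0.02² + 0.22² + 0.02² + 0.12² + 0.27² + 0.23² + 0.12² = 0.0004 + 0.0484 + 0.0004 + 0.0144 + 0.0729 + 0.0529 + 0.0144 = 0.2038
B_I = 1 / 0.2038 = 4.9068
Σp_IVᵢ² = 0.23² + 0.28² + 0.25² + 0.02² + 0.02² + 0.02² + 0.18² = 0.0529 + 0.0784 + 0.0625 + 0.0004 + 0.0004 + 0.0004 + 0.0324 = 0.2274
B_IV = 1 / 0.2274 = 4.3975
Ranking by B (broadest → narrowest): morphospecies I (4.91) > morphospecies IV (4.40) > morphospecies III (3.27)

morphospecies I > morphospecies IV > morphospecies III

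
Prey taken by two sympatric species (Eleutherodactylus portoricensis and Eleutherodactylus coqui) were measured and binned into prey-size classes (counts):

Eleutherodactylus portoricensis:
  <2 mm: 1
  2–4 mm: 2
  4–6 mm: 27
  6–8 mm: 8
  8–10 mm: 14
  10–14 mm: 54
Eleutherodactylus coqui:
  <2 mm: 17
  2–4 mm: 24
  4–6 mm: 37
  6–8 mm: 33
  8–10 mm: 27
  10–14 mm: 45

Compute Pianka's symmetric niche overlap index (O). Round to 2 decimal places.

Proportions for Eleutherodactylus portoricensis (n=106): 1/106=0.0094, 2/106=0.0189, 27/106=0.2547, 8/106=0.0755, 14/106=0.1321, 54/106=0.5094
Proportions for Eleutherodactylus coqui (n=183): 17/183=0.0929, 24/183=0.1311, 37/183=0.2022, 33/183=0.1803, 27/183=0.1475, 45/183=0.2459
Σ p₁ᵢp₂ᵢ = 0.000873 + 0.002478 + 0.051500 + 0.013613 + 0.019485 + 0.125261 = 0.213210
Σp_1ᵢ² = 0.0094² + 0.0189² + 0.2547² + 0.0755² + 0.1321² + 0.5094² = 0.000088 + 0.000357 + 0.064872 + 0.005700 + 0.017450 + 0.259488 = 0.347955
Σp_2ᵢ² = 0.0929² + 0.1311² + 0.2022² + 0.1803² + 0.1475² + 0.2459² = 0.008630 + 0.017187 + 0.040885 + 0.032508 + 0.021756 + 0.060467 = 0.181433
O = 0.213210 / √(0.347955 × 0.181433) = 0.213210 / 0.2512579 = 0.8486

0.85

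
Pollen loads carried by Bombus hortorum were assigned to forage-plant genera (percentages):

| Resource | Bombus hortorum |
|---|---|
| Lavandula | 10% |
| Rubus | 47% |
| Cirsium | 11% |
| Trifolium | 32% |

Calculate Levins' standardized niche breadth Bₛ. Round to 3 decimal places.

0.632

Convert percentages to proportions (divide by 100).
Σpᵢ² = 0.10² + 0.47² + 0.11² + 0.32² = 0.0100 + 0.2209 + 0.0121 + 0.1024 = 0.3454
B = 1 / 0.3454 = 2.89519
Bₛ = (B − 1)/(n − 1) = (2.89519 − 1)/(4 − 1) = 1.89519/3 = 0.63173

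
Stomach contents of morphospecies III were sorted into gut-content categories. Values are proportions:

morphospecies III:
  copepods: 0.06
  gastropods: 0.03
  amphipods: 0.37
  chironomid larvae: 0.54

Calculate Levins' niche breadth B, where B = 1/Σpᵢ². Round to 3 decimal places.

2.309

Σpᵢ² = 0.06² + 0.03² + 0.37² + 0.54² = 0.0036 + 0.0009 + 0.1369 + 0.2916 = 0.4330
B = 1 / 0.4330 = 2.30947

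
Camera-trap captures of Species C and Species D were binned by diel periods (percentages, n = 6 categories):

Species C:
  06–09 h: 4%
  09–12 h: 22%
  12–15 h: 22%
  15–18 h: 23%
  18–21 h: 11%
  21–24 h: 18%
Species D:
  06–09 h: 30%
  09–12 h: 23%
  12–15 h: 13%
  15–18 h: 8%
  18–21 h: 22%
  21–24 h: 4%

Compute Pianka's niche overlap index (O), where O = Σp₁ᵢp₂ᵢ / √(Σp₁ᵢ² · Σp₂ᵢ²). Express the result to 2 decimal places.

0.69

Convert percentages to proportions (divide by 100).
Σ p₁ᵢp₂ᵢ = 0.0120 + 0.0506 + 0.0286 + 0.0184 + 0.0242 + 0.0072 = 0.1410
Σp_1ᵢ² = 0.04² + 0.22² + 0.22² + 0.23² + 0.11² + 0.18² = 0.0016 + 0.0484 + 0.0484 + 0.0529 + 0.0121 + 0.0324 = 0.1958
Σp_2ᵢ² = 0.30² + 0.23² + 0.13² + 0.08² + 0.22² + 0.04² = 0.0900 + 0.0529 + 0.0169 + 0.0064 + 0.0484 + 0.0016 = 0.2162
O = 0.1410 / √(0.1958 × 0.2162) = 0.1410 / 0.20575 = 0.6853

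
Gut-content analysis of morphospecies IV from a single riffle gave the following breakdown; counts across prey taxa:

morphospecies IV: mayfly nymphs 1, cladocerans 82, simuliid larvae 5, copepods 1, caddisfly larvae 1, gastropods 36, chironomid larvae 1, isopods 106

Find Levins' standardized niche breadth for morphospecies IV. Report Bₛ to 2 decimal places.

0.26

Proportions for morphospecies IV (n=233): 1/233=0.0043, 82/233=0.3519, 5/233=0.0215, 1/233=0.0043, 1/233=0.0043, 36/233=0.1545, 1/233=0.0043, 106/233=0.4549
Σpᵢ² = 0.0043² + 0.3519² + 0.0215² + 0.0043² + 0.0043² + 0.1545² + 0.0043² + 0.4549² = 0.000018 + 0.123834 + 0.000462 + 0.000018 + 0.000018 + 0.023870 + 0.000018 + 0.206934 = 0.355172
B = 1 / 0.355172 = 2.8155
Bₛ = (B − 1)/(n − 1) = (2.8155 − 1)/(8 − 1) = 1.8155/7 = 0.2594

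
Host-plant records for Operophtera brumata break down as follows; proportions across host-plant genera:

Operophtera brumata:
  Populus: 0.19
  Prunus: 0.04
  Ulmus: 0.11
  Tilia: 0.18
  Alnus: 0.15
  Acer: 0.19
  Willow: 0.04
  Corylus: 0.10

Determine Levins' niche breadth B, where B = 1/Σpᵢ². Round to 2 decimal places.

6.56

Σpᵢ² = 0.19² + 0.04² + 0.11² + 0.18² + 0.15² + 0.19² + 0.04² + 0.10² = 0.0361 + 0.0016 + 0.0121 + 0.0324 + 0.0225 + 0.0361 + 0.0016 + 0.0100 = 0.1524
B = 1 / 0.1524 = 6.5617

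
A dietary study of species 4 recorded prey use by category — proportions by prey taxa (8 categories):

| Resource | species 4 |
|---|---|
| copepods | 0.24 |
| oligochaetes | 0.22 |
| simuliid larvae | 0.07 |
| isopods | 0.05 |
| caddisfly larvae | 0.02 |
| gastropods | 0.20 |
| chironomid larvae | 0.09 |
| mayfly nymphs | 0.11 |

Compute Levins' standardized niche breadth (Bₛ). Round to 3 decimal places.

Σpᵢ² = 0.24² + 0.22² + 0.07² + 0.05² + 0.02² + 0.20² + 0.09² + 0.11² = 0.0576 + 0.0484 + 0.0049 + 0.0025 + 0.0004 + 0.0400 + 0.0081 + 0.0121 = 0.1740
B = 1 / 0.1740 = 5.74713
Bₛ = (B − 1)/(n − 1) = (5.74713 − 1)/(8 − 1) = 4.74713/7 = 0.67816

0.678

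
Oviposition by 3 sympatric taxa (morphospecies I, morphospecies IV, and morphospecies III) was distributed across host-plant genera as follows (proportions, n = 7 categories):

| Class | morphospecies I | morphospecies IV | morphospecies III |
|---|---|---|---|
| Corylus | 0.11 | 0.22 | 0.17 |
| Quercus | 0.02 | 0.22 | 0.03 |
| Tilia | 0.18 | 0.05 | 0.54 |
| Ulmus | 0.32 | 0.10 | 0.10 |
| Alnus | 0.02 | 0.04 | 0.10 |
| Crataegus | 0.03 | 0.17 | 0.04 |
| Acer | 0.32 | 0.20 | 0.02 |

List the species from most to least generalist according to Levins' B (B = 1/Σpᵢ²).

morphospecies IV > morphospecies I > morphospecies III

Σp_Iᵢ² = 0.11² + 0.02² + 0.18² + 0.32² + 0.02² + 0.03² + 0.32² = 0.0121 + 0.0004 + 0.0324 + 0.1024 + 0.0004 + 0.0009 + 0.1024 = 0.2510
B_I = 1 / 0.2510 = 3.9841
Σp_IVᵢ² = 0.22² + 0.22² + 0.05² + 0.10² + 0.04² + 0.17² + 0.20² = 0.0484 + 0.0484 + 0.0025 + 0.0100 + 0.0016 + 0.0289 + 0.0400 = 0.1798
B_IV = 1 / 0.1798 = 5.5617
Σp_IIIᵢ² = 0.17² + 0.03² + 0.54² + 0.10² + 0.10² + 0.04² + 0.02² = 0.0289 + 0.0009 + 0.2916 + 0.0100 + 0.0100 + 0.0016 + 0.0004 = 0.3434
B_III = 1 / 0.3434 = 2.9121
Ranking by B (broadest → narrowest): morphospecies IV (5.56) > morphospecies I (3.98) > morphospecies III (2.91)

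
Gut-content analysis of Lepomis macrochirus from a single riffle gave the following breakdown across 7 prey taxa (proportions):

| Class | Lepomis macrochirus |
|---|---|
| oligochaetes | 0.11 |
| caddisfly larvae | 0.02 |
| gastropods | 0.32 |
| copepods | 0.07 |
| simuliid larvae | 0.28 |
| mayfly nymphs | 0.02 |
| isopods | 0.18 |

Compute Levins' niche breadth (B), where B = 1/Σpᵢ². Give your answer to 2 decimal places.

Σpᵢ² = 0.11² + 0.02² + 0.32² + 0.07² + 0.28² + 0.02² + 0.18² = 0.0121 + 0.0004 + 0.1024 + 0.0049 + 0.0784 + 0.0004 + 0.0324 = 0.2310
B = 1 / 0.2310 = 4.3290

4.33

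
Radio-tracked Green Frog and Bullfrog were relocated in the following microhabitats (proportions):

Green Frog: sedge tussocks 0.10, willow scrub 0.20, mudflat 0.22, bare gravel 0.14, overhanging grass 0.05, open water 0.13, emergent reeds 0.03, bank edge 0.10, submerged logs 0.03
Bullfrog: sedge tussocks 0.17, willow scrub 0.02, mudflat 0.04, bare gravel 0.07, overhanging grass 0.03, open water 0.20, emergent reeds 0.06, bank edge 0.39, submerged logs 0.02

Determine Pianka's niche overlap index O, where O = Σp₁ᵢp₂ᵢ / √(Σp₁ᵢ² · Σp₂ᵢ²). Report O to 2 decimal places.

0.58

Σ p₁ᵢp₂ᵢ = 0.0170 + 0.0040 + 0.0088 + 0.0098 + 0.0015 + 0.0260 + 0.0018 + 0.0390 + 0.0006 = 0.1085
Σp_1ᵢ² = 0.10² + 0.20² + 0.22² + 0.14² + 0.05² + 0.13² + 0.03² + 0.10² + 0.03² = 0.0100 + 0.0400 + 0.0484 + 0.0196 + 0.0025 + 0.0169 + 0.0009 + 0.0100 + 0.0009 = 0.1492
Σp_2ᵢ² = 0.17² + 0.02² + 0.04² + 0.07² + 0.03² + 0.20² + 0.06² + 0.39² + 0.02² = 0.0289 + 0.0004 + 0.0016 + 0.0049 + 0.0009 + 0.0400 + 0.0036 + 0.1521 + 0.0004 = 0.2328
O = 0.1085 / √(0.1492 × 0.2328) = 0.1085 / 0.18637 = 0.5822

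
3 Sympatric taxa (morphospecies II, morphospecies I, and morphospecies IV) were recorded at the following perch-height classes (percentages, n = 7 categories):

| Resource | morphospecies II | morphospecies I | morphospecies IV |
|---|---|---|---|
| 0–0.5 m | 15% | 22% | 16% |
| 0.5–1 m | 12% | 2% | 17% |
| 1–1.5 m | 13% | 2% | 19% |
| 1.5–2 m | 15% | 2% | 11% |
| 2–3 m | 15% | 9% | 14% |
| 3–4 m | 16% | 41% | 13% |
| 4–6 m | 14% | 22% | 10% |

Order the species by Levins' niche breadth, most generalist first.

morphospecies II > morphospecies IV > morphospecies I

Convert percentages to proportions (divide by 100).
Σp_IIᵢ² = 0.15² + 0.12² + 0.13² + 0.15² + 0.15² + 0.16² + 0.14² = 0.0225 + 0.0144 + 0.0169 + 0.0225 + 0.0225 + 0.0256 + 0.0196 = 0.1440
B_II = 1 / 0.1440 = 6.9444
Σp_Iᵢ² = 0.22² + 0.02² + 0.02² + 0.02² + 0.09² + 0.41² + 0.22² = 0.0484 + 0.0004 + 0.0004 + 0.0004 + 0.0081 + 0.1681 + 0.0484 = 0.2742
B_I = 1 / 0.2742 = 3.6470
Σp_IVᵢ² = 0.16² + 0.17² + 0.19² + 0.11² + 0.14² + 0.13² + 0.10² = 0.0256 + 0.0289 + 0.0361 + 0.0121 + 0.0196 + 0.0169 + 0.0100 = 0.1492
B_IV = 1 / 0.1492 = 6.7024
Ranking by B (broadest → narrowest): morphospecies II (6.94) > morphospecies IV (6.70) > morphospecies I (3.65)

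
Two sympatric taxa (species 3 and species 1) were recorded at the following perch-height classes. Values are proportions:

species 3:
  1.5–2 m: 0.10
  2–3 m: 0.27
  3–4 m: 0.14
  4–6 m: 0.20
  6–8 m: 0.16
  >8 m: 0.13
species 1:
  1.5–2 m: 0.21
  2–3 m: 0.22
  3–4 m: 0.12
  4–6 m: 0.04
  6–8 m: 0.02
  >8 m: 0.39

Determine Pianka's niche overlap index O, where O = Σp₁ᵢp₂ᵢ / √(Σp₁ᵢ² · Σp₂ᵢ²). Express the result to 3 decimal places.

Σ p₁ᵢp₂ᵢ = 0.0210 + 0.0594 + 0.0168 + 0.0080 + 0.0032 + 0.0507 = 0.1591
Σp_1ᵢ² = 0.10² + 0.27² + 0.14² + 0.20² + 0.16² + 0.13² = 0.0100 + 0.0729 + 0.0196 + 0.0400 + 0.0256 + 0.0169 = 0.1850
Σp_2ᵢ² = 0.21² + 0.22² + 0.12² + 0.04² + 0.02² + 0.39² = 0.0441 + 0.0484 + 0.0144 + 0.0016 + 0.0004 + 0.1521 = 0.2610
O = 0.1591 / √(0.1850 × 0.2610) = 0.1591 / 0.219738 = 0.72404

0.724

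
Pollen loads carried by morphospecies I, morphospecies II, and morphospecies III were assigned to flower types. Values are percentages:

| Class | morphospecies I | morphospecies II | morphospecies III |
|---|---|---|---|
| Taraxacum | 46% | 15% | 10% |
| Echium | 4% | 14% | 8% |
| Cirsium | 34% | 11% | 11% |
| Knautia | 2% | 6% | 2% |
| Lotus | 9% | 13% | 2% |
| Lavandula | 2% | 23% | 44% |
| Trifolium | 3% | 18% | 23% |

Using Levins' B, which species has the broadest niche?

Convert percentages to proportions (divide by 100).
Σp_Iᵢ² = 0.46² + 0.04² + 0.34² + 0.02² + 0.09² + 0.02² + 0.03² = 0.2116 + 0.0016 + 0.1156 + 0.0004 + 0.0081 + 0.0004 + 0.0009 = 0.3386
B_I = 1 / 0.3386 = 2.9533
Σp_IIᵢ² = 0.15² + 0.14² + 0.11² + 0.06² + 0.13² + 0.23² + 0.18² = 0.0225 + 0.0196 + 0.0121 + 0.0036 + 0.0169 + 0.0529 + 0.0324 = 0.1600
B_II = 1 / 0.1600 = 6.2500
Σp_IIIᵢ² = 0.10² + 0.08² + 0.11² + 0.02² + 0.02² + 0.44² + 0.23² = 0.0100 + 0.0064 + 0.0121 + 0.0004 + 0.0004 + 0.1936 + 0.0529 = 0.2758
B_III = 1 / 0.2758 = 3.6258
Highest B → broadest niche (most generalist): morphospecies II (B = 6.25).

morphospecies II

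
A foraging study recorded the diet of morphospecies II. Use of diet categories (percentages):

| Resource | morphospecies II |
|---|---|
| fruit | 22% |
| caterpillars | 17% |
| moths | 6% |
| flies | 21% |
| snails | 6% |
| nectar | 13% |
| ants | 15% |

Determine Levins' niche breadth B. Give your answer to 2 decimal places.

5.95

Convert percentages to proportions (divide by 100).
Σpᵢ² = 0.22² + 0.17² + 0.06² + 0.21² + 0.06² + 0.13² + 0.15² = 0.0484 + 0.0289 + 0.0036 + 0.0441 + 0.0036 + 0.0169 + 0.0225 = 0.1680
B = 1 / 0.1680 = 5.9524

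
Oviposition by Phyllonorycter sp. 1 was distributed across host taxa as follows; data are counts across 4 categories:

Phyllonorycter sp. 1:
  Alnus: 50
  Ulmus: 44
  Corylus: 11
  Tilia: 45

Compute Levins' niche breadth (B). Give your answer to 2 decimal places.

Proportions for Phyllonorycter sp. 1 (n=150): 50/150=0.3333, 44/150=0.2933, 11/150=0.0733, 45/150=0.3000
Σpᵢ² = 0.3333² + 0.2933² + 0.0733² + 0.3000² = 0.111089 + 0.086025 + 0.005373 + 0.090000 = 0.292487
B = 1 / 0.292487 = 3.4190

3.42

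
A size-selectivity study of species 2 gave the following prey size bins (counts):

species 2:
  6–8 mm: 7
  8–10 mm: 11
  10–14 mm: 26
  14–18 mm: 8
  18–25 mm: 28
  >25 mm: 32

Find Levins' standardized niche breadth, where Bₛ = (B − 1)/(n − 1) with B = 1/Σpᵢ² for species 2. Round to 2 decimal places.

Proportions for species 2 (n=112): 7/112=0.0625, 11/112=0.0982, 26/112=0.2321, 8/112=0.0714, 28/112=0.2500, 32/112=0.2857
Σpᵢ² = 0.0625² + 0.0982² + 0.2321² + 0.0714² + 0.2500² + 0.2857² = 0.003906 + 0.009643 + 0.053870 + 0.005098 + 0.062500 + 0.081624 = 0.216641
B = 1 / 0.216641 = 4.6159
Bₛ = (B − 1)/(n − 1) = (4.6159 − 1)/(6 − 1) = 3.6159/5 = 0.7232

0.72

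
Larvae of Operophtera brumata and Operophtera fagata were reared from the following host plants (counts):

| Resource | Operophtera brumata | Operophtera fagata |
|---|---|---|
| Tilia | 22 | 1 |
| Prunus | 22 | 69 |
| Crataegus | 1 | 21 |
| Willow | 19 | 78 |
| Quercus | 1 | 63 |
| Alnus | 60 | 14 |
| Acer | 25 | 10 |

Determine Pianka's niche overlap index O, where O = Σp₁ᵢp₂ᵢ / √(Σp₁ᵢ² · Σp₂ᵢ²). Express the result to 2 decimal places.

0.45

Proportions for Operophtera brumata (n=150): 22/150=0.1467, 22/150=0.1467, 1/150=0.0067, 19/150=0.1267, 1/150=0.0067, 60/150=0.4000, 25/150=0.1667
Proportions for Operophtera fagata (n=256): 1/256=0.0039, 69/256=0.2695, 21/256=0.0820, 78/256=0.3047, 63/256=0.2461, 14/256=0.0547, 10/256=0.0391
Σ p₁ᵢp₂ᵢ = 0.000572 + 0.039536 + 0.000549 + 0.038605 + 0.001649 + 0.021880 + 0.006518 = 0.109309
Σp_1ᵢ² = 0.1467² + 0.1467² + 0.0067² + 0.1267² + 0.0067² + 0.4000² + 0.1667² = 0.021521 + 0.021521 + 0.000045 + 0.016053 + 0.000045 + 0.160000 + 0.027789 = 0.246974
Σp_2ᵢ² = 0.0039² + 0.2695² + 0.0820² + 0.3047² + 0.2461² + 0.0547² + 0.0391² = 0.000015 + 0.072630 + 0.006724 + 0.092842 + 0.060565 + 0.002992 + 0.001529 = 0.237297
O = 0.109309 / √(0.246974 × 0.237297) = 0.109309 / 0.2420872 = 0.4515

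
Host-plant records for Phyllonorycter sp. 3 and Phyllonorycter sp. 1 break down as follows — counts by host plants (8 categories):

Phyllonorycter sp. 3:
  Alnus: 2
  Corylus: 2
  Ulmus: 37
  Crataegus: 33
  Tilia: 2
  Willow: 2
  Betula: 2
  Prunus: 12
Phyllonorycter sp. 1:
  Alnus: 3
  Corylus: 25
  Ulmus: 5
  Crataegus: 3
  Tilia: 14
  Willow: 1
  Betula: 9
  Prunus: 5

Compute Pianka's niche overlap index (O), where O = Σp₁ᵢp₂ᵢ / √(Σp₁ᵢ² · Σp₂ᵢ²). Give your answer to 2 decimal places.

0.28

Proportions for Phyllonorycter sp. 3 (n=92): 2/92=0.0217, 2/92=0.0217, 37/92=0.4022, 33/92=0.3587, 2/92=0.0217, 2/92=0.0217, 2/92=0.0217, 12/92=0.1304
Proportions for Phyllonorycter sp. 1 (n=65): 3/65=0.0462, 25/65=0.3846, 5/65=0.0769, 3/65=0.0462, 14/65=0.2154, 1/65=0.0154, 9/65=0.1385, 5/65=0.0769
Σ p₁ᵢp₂ᵢ = 0.001003 + 0.008346 + 0.030929 + 0.016572 + 0.004674 + 0.000334 + 0.003005 + 0.010028 = 0.074891
Σp_1ᵢ² = 0.0217² + 0.0217² + 0.4022² + 0.3587² + 0.0217² + 0.0217² + 0.0217² + 0.1304² = 0.000471 + 0.000471 + 0.161765 + 0.128666 + 0.000471 + 0.000471 + 0.000471 + 0.017004 = 0.309790
Σp_2ᵢ² = 0.0462² + 0.3846² + 0.0769² + 0.0462² + 0.2154² + 0.0154² + 0.1385² + 0.0769² = 0.002134 + 0.147917 + 0.005914 + 0.002134 + 0.046397 + 0.000237 + 0.019182 + 0.005914 = 0.229829
O = 0.074891 / √(0.309790 × 0.229829) = 0.074891 / 0.2668309 = 0.2807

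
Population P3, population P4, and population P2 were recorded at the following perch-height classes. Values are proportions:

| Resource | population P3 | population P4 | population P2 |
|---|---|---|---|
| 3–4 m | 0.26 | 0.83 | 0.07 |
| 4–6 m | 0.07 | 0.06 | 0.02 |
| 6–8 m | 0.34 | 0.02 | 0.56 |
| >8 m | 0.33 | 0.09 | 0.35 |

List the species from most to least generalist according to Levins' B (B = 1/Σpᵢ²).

population P3 > population P2 > population P4

Σp_P3ᵢ² = 0.26² + 0.07² + 0.34² + 0.33² = 0.0676 + 0.0049 + 0.1156 + 0.1089 = 0.2970
B_P3 = 1 / 0.2970 = 3.3670
Σp_P4ᵢ² = 0.83² + 0.06² + 0.02² + 0.09² = 0.6889 + 0.0036 + 0.0004 + 0.0081 = 0.7010
B_P4 = 1 / 0.7010 = 1.4265
Σp_P2ᵢ² = 0.07² + 0.02² + 0.56² + 0.35² = 0.0049 + 0.0004 + 0.3136 + 0.1225 = 0.4414
B_P2 = 1 / 0.4414 = 2.2655
Ranking by B (broadest → narrowest): population P3 (3.37) > population P2 (2.27) > population P4 (1.43)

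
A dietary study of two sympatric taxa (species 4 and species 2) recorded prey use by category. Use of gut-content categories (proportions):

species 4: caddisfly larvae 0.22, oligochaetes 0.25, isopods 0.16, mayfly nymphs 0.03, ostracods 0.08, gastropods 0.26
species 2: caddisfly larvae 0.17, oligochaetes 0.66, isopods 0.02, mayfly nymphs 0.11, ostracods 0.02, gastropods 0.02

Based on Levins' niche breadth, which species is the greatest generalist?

Σp_4ᵢ² = 0.22² + 0.25² + 0.16² + 0.03² + 0.08² + 0.26² = 0.0484 + 0.0625 + 0.0256 + 0.0009 + 0.0064 + 0.0676 = 0.2114
B_4 = 1 / 0.2114 = 4.7304
Σp_2ᵢ² = 0.17² + 0.66² + 0.02² + 0.11² + 0.02² + 0.02² = 0.0289 + 0.4356 + 0.0004 + 0.0121 + 0.0004 + 0.0004 = 0.4778
B_2 = 1 / 0.4778 = 2.0929
Highest B → broadest niche (most generalist): species 4 (B = 4.73).

species 4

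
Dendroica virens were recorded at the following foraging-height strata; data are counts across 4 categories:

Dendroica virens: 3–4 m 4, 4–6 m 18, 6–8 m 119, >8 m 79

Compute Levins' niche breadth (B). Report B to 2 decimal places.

Proportions for Dendroica virens (n=220): 4/220=0.0182, 18/220=0.0818, 119/220=0.5409, 79/220=0.3591
Σpᵢ² = 0.0182² + 0.0818² + 0.5409² + 0.3591² = 0.000331 + 0.006691 + 0.292573 + 0.128953 = 0.428548
B = 1 / 0.428548 = 2.3335

2.33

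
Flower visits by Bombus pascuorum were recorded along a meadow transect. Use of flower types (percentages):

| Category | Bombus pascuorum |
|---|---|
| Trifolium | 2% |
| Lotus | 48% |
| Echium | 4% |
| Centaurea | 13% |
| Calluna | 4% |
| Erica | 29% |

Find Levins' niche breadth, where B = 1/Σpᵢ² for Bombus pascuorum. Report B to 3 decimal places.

2.985

Convert percentages to proportions (divide by 100).
Σpᵢ² = 0.02² + 0.48² + 0.04² + 0.13² + 0.04² + 0.29² = 0.0004 + 0.2304 + 0.0016 + 0.0169 + 0.0016 + 0.0841 = 0.3350
B = 1 / 0.3350 = 2.98507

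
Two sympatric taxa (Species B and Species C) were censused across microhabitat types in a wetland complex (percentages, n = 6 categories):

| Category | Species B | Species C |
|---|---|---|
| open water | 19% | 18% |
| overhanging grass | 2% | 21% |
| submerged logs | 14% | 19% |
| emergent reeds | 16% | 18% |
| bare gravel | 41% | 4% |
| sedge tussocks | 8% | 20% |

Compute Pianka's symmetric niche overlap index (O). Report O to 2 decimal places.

Convert percentages to proportions (divide by 100).
Σ p₁ᵢp₂ᵢ = 0.0342 + 0.0042 + 0.0266 + 0.0288 + 0.0164 + 0.0160 = 0.1262
Σp_1ᵢ² = 0.19² + 0.02² + 0.14² + 0.16² + 0.41² + 0.08² = 0.0361 + 0.0004 + 0.0196 + 0.0256 + 0.1681 + 0.0064 = 0.2562
Σp_2ᵢ² = 0.18² + 0.21² + 0.19² + 0.18² + 0.04² + 0.20² = 0.0324 + 0.0441 + 0.0361 + 0.0324 + 0.0016 + 0.0400 = 0.1866
O = 0.1262 / √(0.2562 × 0.1866) = 0.1262 / 0.21865 = 0.5772

0.58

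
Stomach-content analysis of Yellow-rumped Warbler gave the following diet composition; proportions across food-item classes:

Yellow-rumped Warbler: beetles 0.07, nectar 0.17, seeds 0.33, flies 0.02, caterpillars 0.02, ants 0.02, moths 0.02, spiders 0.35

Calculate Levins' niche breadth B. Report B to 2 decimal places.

3.75

Σpᵢ² = 0.07² + 0.17² + 0.33² + 0.02² + 0.02² + 0.02² + 0.02² + 0.35² = 0.0049 + 0.0289 + 0.1089 + 0.0004 + 0.0004 + 0.0004 + 0.0004 + 0.1225 = 0.2668
B = 1 / 0.2668 = 3.7481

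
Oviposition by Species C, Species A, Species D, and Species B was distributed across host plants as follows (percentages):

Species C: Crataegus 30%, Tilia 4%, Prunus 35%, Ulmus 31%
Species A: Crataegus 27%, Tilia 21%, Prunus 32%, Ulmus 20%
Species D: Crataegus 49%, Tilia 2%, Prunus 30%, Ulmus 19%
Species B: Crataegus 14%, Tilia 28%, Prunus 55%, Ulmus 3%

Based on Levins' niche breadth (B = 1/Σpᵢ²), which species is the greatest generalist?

Convert percentages to proportions (divide by 100).
Σp_Cᵢ² = 0.30² + 0.04² + 0.35² + 0.31² = 0.0900 + 0.0016 + 0.1225 + 0.0961 = 0.3102
B_C = 1 / 0.3102 = 3.2237
Σp_Aᵢ² = 0.27² + 0.21² + 0.32² + 0.20² = 0.0729 + 0.0441 + 0.1024 + 0.0400 = 0.2594
B_A = 1 / 0.2594 = 3.8551
Σp_Dᵢ² = 0.49² + 0.02² + 0.30² + 0.19² = 0.2401 + 0.0004 + 0.0900 + 0.0361 = 0.3666
B_D = 1 / 0.3666 = 2.7278
Σp_Bᵢ² = 0.14² + 0.28² + 0.55² + 0.03² = 0.0196 + 0.0784 + 0.3025 + 0.0009 = 0.4014
B_B = 1 / 0.4014 = 2.4913
Highest B → broadest niche (most generalist): Species A (B = 3.86).

Species A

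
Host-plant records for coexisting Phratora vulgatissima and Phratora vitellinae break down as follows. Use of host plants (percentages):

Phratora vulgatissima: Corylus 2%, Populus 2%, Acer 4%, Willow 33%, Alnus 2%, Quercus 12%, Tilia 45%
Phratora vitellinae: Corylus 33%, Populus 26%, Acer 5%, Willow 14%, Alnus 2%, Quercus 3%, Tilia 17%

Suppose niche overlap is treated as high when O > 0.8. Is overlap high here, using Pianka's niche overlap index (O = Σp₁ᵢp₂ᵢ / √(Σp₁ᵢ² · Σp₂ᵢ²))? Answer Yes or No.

No

Convert percentages to proportions (divide by 100).
Σ p₁ᵢp₂ᵢ = 0.0066 + 0.0052 + 0.0020 + 0.0462 + 0.0004 + 0.0036 + 0.0765 = 0.1405
Σp_1ᵢ² = 0.02² + 0.02² + 0.04² + 0.33² + 0.02² + 0.12² + 0.45² = 0.0004 + 0.0004 + 0.0016 + 0.1089 + 0.0004 + 0.0144 + 0.2025 = 0.3286
Σp_2ᵢ² = 0.33² + 0.26² + 0.05² + 0.14² + 0.02² + 0.03² + 0.17² = 0.1089 + 0.0676 + 0.0025 + 0.0196 + 0.0004 + 0.0009 + 0.0289 = 0.2288
O = 0.1405 / √(0.3286 × 0.2288) = 0.1405 / 0.27420 = 0.5124
O = 0.5124 < 0.8 → No.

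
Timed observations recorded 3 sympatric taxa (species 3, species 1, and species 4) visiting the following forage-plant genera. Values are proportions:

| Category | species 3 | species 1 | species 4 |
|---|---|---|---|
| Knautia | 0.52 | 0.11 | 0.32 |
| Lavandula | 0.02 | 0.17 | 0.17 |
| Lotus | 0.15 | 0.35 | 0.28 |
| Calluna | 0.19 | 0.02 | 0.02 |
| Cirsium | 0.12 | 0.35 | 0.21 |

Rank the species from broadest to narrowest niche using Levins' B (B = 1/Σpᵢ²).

Σp_3ᵢ² = 0.52² + 0.02² + 0.15² + 0.19² + 0.12² = 0.2704 + 0.0004 + 0.0225 + 0.0361 + 0.0144 = 0.3438
B_3 = 1 / 0.3438 = 2.9087
Σp_1ᵢ² = 0.11² + 0.17² + 0.35² + 0.02² + 0.35² = 0.0121 + 0.0289 + 0.1225 + 0.0004 + 0.1225 = 0.2864
B_1 = 1 / 0.2864 = 3.4916
Σp_4ᵢ² = 0.32² + 0.17² + 0.28² + 0.02² + 0.21² = 0.1024 + 0.0289 + 0.0784 + 0.0004 + 0.0441 = 0.2542
B_4 = 1 / 0.2542 = 3.9339
Ranking by B (broadest → narrowest): species 4 (3.93) > species 1 (3.49) > species 3 (2.91)

species 4 > species 1 > species 3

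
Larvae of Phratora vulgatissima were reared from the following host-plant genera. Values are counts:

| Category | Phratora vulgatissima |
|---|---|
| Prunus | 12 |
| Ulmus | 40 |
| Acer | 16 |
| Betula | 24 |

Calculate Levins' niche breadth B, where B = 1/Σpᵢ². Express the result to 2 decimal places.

Proportions for Phratora vulgatissima (n=92): 12/92=0.1304, 40/92=0.4348, 16/92=0.1739, 24/92=0.2609
Σpᵢ² = 0.1304² + 0.4348² + 0.1739² + 0.2609² = 0.017004 + 0.189051 + 0.030241 + 0.068069 = 0.304365
B = 1 / 0.304365 = 3.2855

3.29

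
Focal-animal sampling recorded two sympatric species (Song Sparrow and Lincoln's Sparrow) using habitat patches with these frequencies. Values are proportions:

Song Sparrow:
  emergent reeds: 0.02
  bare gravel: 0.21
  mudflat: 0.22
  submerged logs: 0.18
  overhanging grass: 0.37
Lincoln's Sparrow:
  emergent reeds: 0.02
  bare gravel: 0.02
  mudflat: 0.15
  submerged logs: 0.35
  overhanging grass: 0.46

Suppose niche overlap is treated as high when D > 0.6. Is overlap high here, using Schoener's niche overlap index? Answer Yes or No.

Σ|p₁ᵢ − p₂ᵢ| = 0.00 + 0.19 + 0.07 + 0.17 + 0.09 = 0.52
D = 1 − ½ × 0.52 = 1 − 0.260 = 0.7400
D = 0.7400 > 0.6 → Yes.

Yes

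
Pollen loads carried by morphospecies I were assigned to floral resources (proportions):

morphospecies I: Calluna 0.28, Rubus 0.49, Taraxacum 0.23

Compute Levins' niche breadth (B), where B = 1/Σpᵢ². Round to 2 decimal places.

Σpᵢ² = 0.28² + 0.49² + 0.23² = 0.0784 + 0.2401 + 0.0529 = 0.3714
B = 1 / 0.3714 = 2.6925

2.69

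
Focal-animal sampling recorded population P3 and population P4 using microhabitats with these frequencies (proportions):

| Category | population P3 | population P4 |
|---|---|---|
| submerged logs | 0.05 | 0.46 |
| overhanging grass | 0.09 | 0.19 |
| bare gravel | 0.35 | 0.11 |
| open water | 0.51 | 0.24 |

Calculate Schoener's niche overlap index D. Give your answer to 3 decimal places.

0.490

Σ|p₁ᵢ − p₂ᵢ| = 0.41 + 0.10 + 0.24 + 0.27 = 1.02
D = 1 − ½ × 1.02 = 1 − 0.510 = 0.49000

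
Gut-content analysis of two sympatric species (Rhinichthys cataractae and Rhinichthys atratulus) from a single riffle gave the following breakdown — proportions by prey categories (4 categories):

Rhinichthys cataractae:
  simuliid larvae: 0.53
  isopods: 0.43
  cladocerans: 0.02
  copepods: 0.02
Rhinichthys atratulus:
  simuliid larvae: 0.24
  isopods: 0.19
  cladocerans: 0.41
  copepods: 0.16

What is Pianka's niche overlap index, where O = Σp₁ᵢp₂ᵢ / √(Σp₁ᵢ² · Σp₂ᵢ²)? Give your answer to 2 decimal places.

0.60

Σ p₁ᵢp₂ᵢ = 0.1272 + 0.0817 + 0.0082 + 0.0032 = 0.2203
Σp_1ᵢ² = 0.53² + 0.43² + 0.02² + 0.02² = 0.2809 + 0.1849 + 0.0004 + 0.0004 = 0.4666
Σp_2ᵢ² = 0.24² + 0.19² + 0.41² + 0.16² = 0.0576 + 0.0361 + 0.1681 + 0.0256 = 0.2874
O = 0.2203 / √(0.4666 × 0.2874) = 0.2203 / 0.36620 = 0.6016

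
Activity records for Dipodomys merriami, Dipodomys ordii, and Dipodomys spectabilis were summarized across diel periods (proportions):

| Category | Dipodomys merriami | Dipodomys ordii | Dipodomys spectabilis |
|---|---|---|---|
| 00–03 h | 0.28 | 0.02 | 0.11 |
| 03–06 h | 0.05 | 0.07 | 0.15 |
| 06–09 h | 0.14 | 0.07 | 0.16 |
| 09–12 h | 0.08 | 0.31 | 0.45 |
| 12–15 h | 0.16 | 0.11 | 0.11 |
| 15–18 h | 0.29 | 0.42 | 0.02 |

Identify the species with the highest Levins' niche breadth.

Σp_merrᵢ² = 0.28² + 0.05² + 0.14² + 0.08² + 0.16² + 0.29² = 0.0784 + 0.0025 + 0.0196 + 0.0064 + 0.0256 + 0.0841 = 0.2166
B_merr = 1 / 0.2166 = 4.6168
Σp_ordiᵢ² = 0.02² + 0.07² + 0.07² + 0.31² + 0.11² + 0.42² = 0.0004 + 0.0049 + 0.0049 + 0.0961 + 0.0121 + 0.1764 = 0.2948
B_ordi = 1 / 0.2948 = 3.3921
Σp_specᵢ² = 0.11² + 0.15² + 0.16² + 0.45² + 0.11² + 0.02² = 0.0121 + 0.0225 + 0.0256 + 0.2025 + 0.0121 + 0.0004 = 0.2752
B_spec = 1 / 0.2752 = 3.6337
Highest B → broadest niche (most generalist): Dipodomys merriami (B = 4.62).

Dipodomys merriami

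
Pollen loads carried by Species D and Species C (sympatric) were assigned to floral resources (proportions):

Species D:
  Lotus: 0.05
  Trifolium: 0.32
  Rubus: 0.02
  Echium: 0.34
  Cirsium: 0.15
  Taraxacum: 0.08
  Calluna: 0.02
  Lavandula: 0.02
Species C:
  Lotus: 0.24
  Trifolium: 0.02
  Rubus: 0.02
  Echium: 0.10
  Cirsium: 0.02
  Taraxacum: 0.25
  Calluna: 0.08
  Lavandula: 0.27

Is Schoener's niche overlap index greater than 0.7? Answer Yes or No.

No

Σ|p₁ᵢ − p₂ᵢ| = 0.19 + 0.30 + 0.00 + 0.24 + 0.13 + 0.17 + 0.06 + 0.25 = 1.34
D = 1 − ½ × 1.34 = 1 − 0.670 = 0.3300
D = 0.3300 < 0.7 → No.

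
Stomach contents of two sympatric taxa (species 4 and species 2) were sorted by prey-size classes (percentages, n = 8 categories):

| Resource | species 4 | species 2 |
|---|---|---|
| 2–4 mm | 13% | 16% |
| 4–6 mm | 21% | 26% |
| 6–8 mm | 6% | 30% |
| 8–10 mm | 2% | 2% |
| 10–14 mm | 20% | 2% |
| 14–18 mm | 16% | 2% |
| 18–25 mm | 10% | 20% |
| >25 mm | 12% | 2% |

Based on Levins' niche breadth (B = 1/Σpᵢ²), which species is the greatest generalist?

Convert percentages to proportions (divide by 100).
Σp_4ᵢ² = 0.13² + 0.21² + 0.06² + 0.02² + 0.20² + 0.16² + 0.10² + 0.12² = 0.0169 + 0.0441 + 0.0036 + 0.0004 + 0.0400 + 0.0256 + 0.0100 + 0.0144 = 0.1550
B_4 = 1 / 0.1550 = 6.4516
Σp_2ᵢ² = 0.16² + 0.26² + 0.30² + 0.02² + 0.02² + 0.02² + 0.20² + 0.02² = 0.0256 + 0.0676 + 0.0900 + 0.0004 + 0.0004 + 0.0004 + 0.0400 + 0.0004 = 0.2248
B_2 = 1 / 0.2248 = 4.4484
Highest B → broadest niche (most generalist): species 4 (B = 6.45).

species 4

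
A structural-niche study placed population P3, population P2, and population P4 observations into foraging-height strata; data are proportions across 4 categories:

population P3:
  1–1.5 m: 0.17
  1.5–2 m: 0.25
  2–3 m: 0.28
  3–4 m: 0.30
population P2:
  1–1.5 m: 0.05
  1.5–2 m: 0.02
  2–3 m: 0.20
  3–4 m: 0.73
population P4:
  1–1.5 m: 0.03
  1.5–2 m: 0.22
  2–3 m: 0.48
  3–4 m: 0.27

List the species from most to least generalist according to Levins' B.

Σp_P3ᵢ² = 0.17² + 0.25² + 0.28² + 0.30² = 0.0289 + 0.0625 + 0.0784 + 0.0900 = 0.2598
B_P3 = 1 / 0.2598 = 3.8491
Σp_P2ᵢ² = 0.05² + 0.02² + 0.20² + 0.73² = 0.0025 + 0.0004 + 0.0400 + 0.5329 = 0.5758
B_P2 = 1 / 0.5758 = 1.7367
Σp_P4ᵢ² = 0.03² + 0.22² + 0.48² + 0.27² = 0.0009 + 0.0484 + 0.2304 + 0.0729 = 0.3526
B_P4 = 1 / 0.3526 = 2.8361
Ranking by B (broadest → narrowest): population P3 (3.85) > population P4 (2.84) > population P2 (1.74)

population P3 > population P4 > population P2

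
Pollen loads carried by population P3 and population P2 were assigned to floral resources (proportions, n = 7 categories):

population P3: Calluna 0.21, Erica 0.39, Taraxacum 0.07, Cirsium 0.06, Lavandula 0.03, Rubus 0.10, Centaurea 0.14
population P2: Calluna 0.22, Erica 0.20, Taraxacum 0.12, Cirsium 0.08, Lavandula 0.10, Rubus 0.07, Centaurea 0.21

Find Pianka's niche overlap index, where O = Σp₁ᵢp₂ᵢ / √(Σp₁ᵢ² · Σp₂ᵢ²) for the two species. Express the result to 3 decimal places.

Σ p₁ᵢp₂ᵢ = 0.0462 + 0.0780 + 0.0084 + 0.0048 + 0.0030 + 0.0070 + 0.0294 = 0.1768
Σp_1ᵢ² = 0.21² + 0.39² + 0.07² + 0.06² + 0.03² + 0.10² + 0.14² = 0.0441 + 0.1521 + 0.0049 + 0.0036 + 0.0009 + 0.0100 + 0.0196 = 0.2352
Σp_2ᵢ² = 0.22² + 0.20² + 0.12² + 0.08² + 0.10² + 0.07² + 0.21² = 0.0484 + 0.0400 + 0.0144 + 0.0064 + 0.0100 + 0.0049 + 0.0441 = 0.1682
O = 0.1768 / √(0.2352 × 0.1682) = 0.1768 / 0.198899 = 0.88889

0.889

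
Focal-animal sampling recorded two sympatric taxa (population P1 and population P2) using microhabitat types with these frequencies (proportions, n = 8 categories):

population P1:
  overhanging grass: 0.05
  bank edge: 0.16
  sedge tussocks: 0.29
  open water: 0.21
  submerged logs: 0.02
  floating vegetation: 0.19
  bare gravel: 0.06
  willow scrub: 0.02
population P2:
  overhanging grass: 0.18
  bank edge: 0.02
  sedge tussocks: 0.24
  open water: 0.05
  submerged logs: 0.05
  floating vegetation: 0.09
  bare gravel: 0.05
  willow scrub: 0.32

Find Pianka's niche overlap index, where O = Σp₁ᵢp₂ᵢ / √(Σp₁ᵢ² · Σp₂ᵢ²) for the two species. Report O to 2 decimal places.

Σ p₁ᵢp₂ᵢ = 0.0090 + 0.0032 + 0.0696 + 0.0105 + 0.0010 + 0.0171 + 0.0030 + 0.0064 = 0.1198
Σp_1ᵢ² = 0.05² + 0.16² + 0.29² + 0.21² + 0.02² + 0.19² + 0.06² + 0.02² = 0.0025 + 0.0256 + 0.0841 + 0.0441 + 0.0004 + 0.0361 + 0.0036 + 0.0004 = 0.1968
Σp_2ᵢ² = 0.18² + 0.02² + 0.24² + 0.05² + 0.05² + 0.09² + 0.05² + 0.32² = 0.0324 + 0.0004 + 0.0576 + 0.0025 + 0.0025 + 0.0081 + 0.0025 + 0.1024 = 0.2084
O = 0.1198 / √(0.1968 × 0.2084) = 0.1198 / 0.20252 = 0.5915

0.59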